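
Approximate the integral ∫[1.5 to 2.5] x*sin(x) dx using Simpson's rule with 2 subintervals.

f(x) = x*sin(x)
a = 1.5, b = 2.5, n = 2
h = (b - a)/n = 0.500000

Simpson's rule: (h/3)[f(x₀) + 4f(x₁) + 2f(x₂) + ... + f(xₙ)]

x_0 = 1.5000, f(x_0) = 1.496242, coefficient = 1
x_1 = 2.0000, f(x_1) = 1.818595, coefficient = 4
x_2 = 2.5000, f(x_2) = 1.496180, coefficient = 1

I ≈ (0.500000/3) × 10.266802 = 1.711134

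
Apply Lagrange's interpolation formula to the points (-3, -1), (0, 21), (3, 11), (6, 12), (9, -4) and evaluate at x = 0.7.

Lagrange interpolation formula:
P(x) = Σ yᵢ × Lᵢ(x)
where Lᵢ(x) = Π_{j≠i} (x - xⱼ)/(xᵢ - xⱼ)

L_0(0.7) = (0.7 - 0)/(-3 - 0) × (0.7 - 3)/(-3 - 3) × (0.7 - 6)/(-3 - 6) × (0.7 - 9)/(-3 - 9) = -0.036432
L_1(0.7) = (0.7 - (-3))/(0 - (-3)) × (0.7 - 3)/(0 - 3) × (0.7 - 6)/(0 - 6) × (0.7 - 9)/(0 - 9) = 0.770278
L_2(0.7) = (0.7 - (-3))/(3 - (-3)) × (0.7 - 0)/(3 - 0) × (0.7 - 6)/(3 - 6) × (0.7 - 9)/(3 - 9) = 0.351648
L_3(0.7) = (0.7 - (-3))/(6 - (-3)) × (0.7 - 0)/(6 - 0) × (0.7 - 3)/(6 - 3) × (0.7 - 9)/(6 - 9) = -0.101735
L_4(0.7) = (0.7 - (-3))/(9 - (-3)) × (0.7 - 0)/(9 - 0) × (0.7 - 3)/(9 - 3) × (0.7 - 6)/(9 - 6) = 0.016241

P(0.7) = (-1)×L_0(0.7) + 21×L_1(0.7) + 11×L_2(0.7) + 12×L_3(0.7) + (-4)×L_4(0.7)
P(0.7) = 18.794614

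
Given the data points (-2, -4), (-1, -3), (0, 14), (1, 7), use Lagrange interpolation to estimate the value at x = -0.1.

Lagrange interpolation formula:
P(x) = Σ yᵢ × Lᵢ(x)
where Lᵢ(x) = Π_{j≠i} (x - xⱼ)/(xᵢ - xⱼ)

L_0(-0.1) = (-0.1 - (-1))/(-2 - (-1)) × (-0.1 - 0)/(-2 - 0) × (-0.1 - 1)/(-2 - 1) = -0.016500
L_1(-0.1) = (-0.1 - (-2))/(-1 - (-2)) × (-0.1 - 0)/(-1 - 0) × (-0.1 - 1)/(-1 - 1) = 0.104500
L_2(-0.1) = (-0.1 - (-2))/(0 - (-2)) × (-0.1 - (-1))/(0 - (-1)) × (-0.1 - 1)/(0 - 1) = 0.940500
L_3(-0.1) = (-0.1 - (-2))/(1 - (-2)) × (-0.1 - (-1))/(1 - (-1)) × (-0.1 - 0)/(1 - 0) = -0.028500

P(-0.1) = (-4)×L_0(-0.1) + (-3)×L_1(-0.1) + 14×L_2(-0.1) + 7×L_3(-0.1)
P(-0.1) = 12.720000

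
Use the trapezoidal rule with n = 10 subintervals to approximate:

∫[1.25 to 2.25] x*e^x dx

f(x) = x*e^x
a = 1.25, b = 2.25, n = 10
h = (b - a)/n = 0.100000

Trapezoidal rule: (h/2)[f(x₀) + 2f(x₁) + 2f(x₂) + ... + f(xₙ)]

x_0 = 1.2500, f(x_0) = 4.362929, coefficient = 1
x_1 = 1.3500, f(x_1) = 5.207524, coefficient = 2
x_2 = 1.4500, f(x_2) = 6.181516, coefficient = 2
x_3 = 1.5500, f(x_3) = 7.302779, coefficient = 2
x_4 = 1.6500, f(x_4) = 8.591517, coefficient = 2
x_5 = 1.7500, f(x_5) = 10.070555, coefficient = 2
x_6 = 1.8500, f(x_6) = 11.765666, coefficient = 2
x_7 = 1.9500, f(x_7) = 13.705941, coefficient = 2
x_8 = 2.0500, f(x_8) = 15.924197, coefficient = 2
x_9 = 2.1500, f(x_9) = 18.457446, coefficient = 2
x_10 = 2.2500, f(x_10) = 21.347406, coefficient = 1

I ≈ (0.100000/2) × 220.124615 = 11.006231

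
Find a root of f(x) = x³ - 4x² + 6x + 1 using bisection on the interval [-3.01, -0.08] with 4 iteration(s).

f(x) = x³ - 4x² + 6x + 1
Initial interval: [-3.01, -0.08]

Iteration 1:
  c_1 = (-3.010000 + (-0.080000))/2 = -1.545000
  f(c_1) = f(-1.545000) = -21.506054
  f(a) × f(c) ≥ 0, new interval: [-1.545000, -0.080000]
Iteration 2:
  c_2 = (-1.545000 + (-0.080000))/2 = -0.812500
  f(c_2) = f(-0.812500) = -7.052002
  f(a) × f(c) ≥ 0, new interval: [-0.812500, -0.080000]
Iteration 3:
  c_3 = (-0.812500 + (-0.080000))/2 = -0.446250
  f(c_3) = f(-0.446250) = -2.562922
  f(a) × f(c) ≥ 0, new interval: [-0.446250, -0.080000]
Iteration 4:
  c_4 = (-0.446250 + (-0.080000))/2 = -0.263125
  f(c_4) = f(-0.263125) = -0.873906
  f(a) × f(c) ≥ 0, new interval: [-0.263125, -0.080000]

After 4 iteration(s), the approximation is c_4 = -0.263125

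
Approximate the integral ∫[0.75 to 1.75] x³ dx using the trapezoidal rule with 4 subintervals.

f(x) = x³
a = 0.75, b = 1.75, n = 4
h = (b - a)/n = 0.250000

Trapezoidal rule: (h/2)[f(x₀) + 2f(x₁) + 2f(x₂) + ... + f(xₙ)]

x_0 = 0.7500, f(x_0) = 0.421875, coefficient = 1
x_1 = 1.0000, f(x_1) = 1.000000, coefficient = 2
x_2 = 1.2500, f(x_2) = 1.953125, coefficient = 2
x_3 = 1.5000, f(x_3) = 3.375000, coefficient = 2
x_4 = 1.7500, f(x_4) = 5.359375, coefficient = 1

I ≈ (0.250000/2) × 18.437500 = 2.304688
Exact value: 2.265625
Error: 0.039062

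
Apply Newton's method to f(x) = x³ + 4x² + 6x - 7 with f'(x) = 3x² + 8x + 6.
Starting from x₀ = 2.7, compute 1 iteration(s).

f(x) = x³ + 4x² + 6x - 7
f'(x) = 3x² + 8x + 6
x₀ = 2.7

Newton-Raphson formula: x_{n+1} = x_n - f(x_n)/f'(x_n)

Iteration 1:
  f(2.700000) = 58.043000
  f'(2.700000) = 49.470000
  x_1 = 2.700000 - 58.043000/49.470000 = 1.526703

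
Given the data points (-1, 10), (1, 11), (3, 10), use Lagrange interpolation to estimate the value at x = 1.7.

Lagrange interpolation formula:
P(x) = Σ yᵢ × Lᵢ(x)
where Lᵢ(x) = Π_{j≠i} (x - xⱼ)/(xᵢ - xⱼ)

L_0(1.7) = (1.7 - 1)/(-1 - 1) × (1.7 - 3)/(-1 - 3) = -0.113750
L_1(1.7) = (1.7 - (-1))/(1 - (-1)) × (1.7 - 3)/(1 - 3) = 0.877500
L_2(1.7) = (1.7 - (-1))/(3 - (-1)) × (1.7 - 1)/(3 - 1) = 0.236250

P(1.7) = 10×L_0(1.7) + 11×L_1(1.7) + 10×L_2(1.7)
P(1.7) = 10.877500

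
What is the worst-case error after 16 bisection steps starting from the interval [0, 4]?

Bisection error bound: |error| ≤ (b-a)/2^n
|error| ≤ (4 - 0)/2^16 = 4/2^16
|error| ≤ 0.0000610352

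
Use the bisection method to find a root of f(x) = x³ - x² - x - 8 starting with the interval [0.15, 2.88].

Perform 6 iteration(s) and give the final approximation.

f(x) = x³ - x² - x - 8
Initial interval: [0.15, 2.88]

Iteration 1:
  c_1 = (0.150000 + 2.880000)/2 = 1.515000
  f(c_1) = f(1.515000) = -8.332959
  f(a) × f(c) ≥ 0, new interval: [1.515000, 2.880000]
Iteration 2:
  c_2 = (1.515000 + 2.880000)/2 = 2.197500
  f(c_2) = f(2.197500) = -4.414765
  f(a) × f(c) ≥ 0, new interval: [2.197500, 2.880000]
Iteration 3:
  c_3 = (2.197500 + 2.880000)/2 = 2.538750
  f(c_3) = f(2.538750) = -0.621119
  f(a) × f(c) ≥ 0, new interval: [2.538750, 2.880000]
Iteration 4:
  c_4 = (2.538750 + 2.880000)/2 = 2.709375
  f(c_4) = f(2.709375) = 1.838656
  f(a) × f(c) < 0, new interval: [2.538750, 2.709375]
Iteration 5:
  c_5 = (2.538750 + 2.709375)/2 = 2.624062
  f(c_5) = f(2.624062) = 0.558751
  f(a) × f(c) < 0, new interval: [2.538750, 2.624062]
Iteration 6:
  c_6 = (2.538750 + 2.624062)/2 = 2.581406
  f(c_6) = f(2.581406) = -0.043455
  f(a) × f(c) ≥ 0, new interval: [2.581406, 2.624062]

After 6 iteration(s), the approximation is c_6 = 2.581406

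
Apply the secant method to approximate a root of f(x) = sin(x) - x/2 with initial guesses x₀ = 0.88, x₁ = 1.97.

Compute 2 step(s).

f(x) = sin(x) - x/2
x₀ = 0.88, x₁ = 1.97

Secant formula: x_{n+1} = x_n - f(x_n)(x_n - x_{n-1})/(f(x_n) - f(x_{n-1}))

Iteration 1:
  f(0.880000) = 0.330739
  f(1.970000) = -0.063629
  x_2 = 1.970000 - (-0.063629)×(1.970000 - 0.880000)/(-0.063629 - 0.330739)
       = 1.794134
Iteration 2:
  f(1.970000) = -0.063629
  f(1.794134) = 0.078096
  x_3 = 1.794134 - 0.078096×(1.794134 - 1.970000)/(0.078096 - (-0.063629))
       = 1.891043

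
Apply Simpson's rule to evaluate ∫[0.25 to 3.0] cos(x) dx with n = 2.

f(x) = cos(x)
a = 0.25, b = 3.0, n = 2
h = (b - a)/n = 1.375000

Simpson's rule: (h/3)[f(x₀) + 4f(x₁) + 2f(x₂) + ... + f(xₙ)]

x_0 = 0.2500, f(x_0) = 0.968912, coefficient = 1
x_1 = 1.6250, f(x_1) = -0.054177, coefficient = 4
x_2 = 3.0000, f(x_2) = -0.989992, coefficient = 1

I ≈ (1.375000/3) × -0.237789 = -0.108986
Exact value: -0.106284
Error: 0.002702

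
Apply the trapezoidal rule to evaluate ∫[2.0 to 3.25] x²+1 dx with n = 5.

f(x) = x²+1
a = 2.0, b = 3.25, n = 5
h = (b - a)/n = 0.250000

Trapezoidal rule: (h/2)[f(x₀) + 2f(x₁) + 2f(x₂) + ... + f(xₙ)]

x_0 = 2.0000, f(x_0) = 5.000000, coefficient = 1
x_1 = 2.2500, f(x_1) = 6.062500, coefficient = 2
x_2 = 2.5000, f(x_2) = 7.250000, coefficient = 2
x_3 = 2.7500, f(x_3) = 8.562500, coefficient = 2
x_4 = 3.0000, f(x_4) = 10.000000, coefficient = 2
x_5 = 3.2500, f(x_5) = 11.562500, coefficient = 1

I ≈ (0.250000/2) × 80.312500 = 10.039062
Exact value: 10.026042
Error: 0.013021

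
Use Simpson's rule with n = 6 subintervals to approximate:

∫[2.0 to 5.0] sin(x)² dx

f(x) = sin(x)²
a = 2.0, b = 5.0, n = 6
h = (b - a)/n = 0.500000

Simpson's rule: (h/3)[f(x₀) + 4f(x₁) + 2f(x₂) + ... + f(xₙ)]

x_0 = 2.0000, f(x_0) = 0.826822, coefficient = 1
x_1 = 2.5000, f(x_1) = 0.358169, coefficient = 4
x_2 = 3.0000, f(x_2) = 0.019915, coefficient = 2
x_3 = 3.5000, f(x_3) = 0.123049, coefficient = 4
x_4 = 4.0000, f(x_4) = 0.572750, coefficient = 2
x_5 = 4.5000, f(x_5) = 0.955565, coefficient = 4
x_6 = 5.0000, f(x_6) = 0.919536, coefficient = 1

I ≈ (0.500000/3) × 8.678819 = 1.446470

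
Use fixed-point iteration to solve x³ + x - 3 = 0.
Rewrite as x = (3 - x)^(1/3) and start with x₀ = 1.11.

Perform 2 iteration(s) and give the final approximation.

Equation: x³ + x - 3 = 0
Fixed-point form: x = (3 - x)^(1/3)
x₀ = 1.11

x_1 = g(1.110000) = 1.236386
x_2 = g(1.236386) = 1.208188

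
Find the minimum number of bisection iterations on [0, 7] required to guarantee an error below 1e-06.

We need (b-a)/2^n ≤ 1e-06
(7 - 0)/2^n ≤ 1e-06
7/2^n ≤ 1e-06
2^n ≥ 7000000
n ≥ log₂(7000000) = 22.74
n ≥ 23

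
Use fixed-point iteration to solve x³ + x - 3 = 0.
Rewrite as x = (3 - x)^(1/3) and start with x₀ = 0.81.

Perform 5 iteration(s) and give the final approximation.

Equation: x³ + x - 3 = 0
Fixed-point form: x = (3 - x)^(1/3)
x₀ = 0.81

x_1 = g(0.810000) = 1.298618
x_2 = g(1.298618) = 1.193807
x_3 = g(1.193807) = 1.217834
x_4 = g(1.217834) = 1.212410
x_5 = g(1.212410) = 1.213638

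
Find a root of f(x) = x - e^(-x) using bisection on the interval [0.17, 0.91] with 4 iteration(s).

f(x) = x - e^(-x)
Initial interval: [0.17, 0.91]

Iteration 1:
  c_1 = (0.170000 + 0.910000)/2 = 0.540000
  f(c_1) = f(0.540000) = -0.042748
  f(a) × f(c) ≥ 0, new interval: [0.540000, 0.910000]
Iteration 2:
  c_2 = (0.540000 + 0.910000)/2 = 0.725000
  f(c_2) = f(0.725000) = 0.240675
  f(a) × f(c) < 0, new interval: [0.540000, 0.725000]
Iteration 3:
  c_3 = (0.540000 + 0.725000)/2 = 0.632500
  f(c_3) = f(0.632500) = 0.101238
  f(a) × f(c) < 0, new interval: [0.540000, 0.632500]
Iteration 4:
  c_4 = (0.540000 + 0.632500)/2 = 0.586250
  f(c_4) = f(0.586250) = 0.029840
  f(a) × f(c) < 0, new interval: [0.540000, 0.586250]

After 4 iteration(s), the approximation is c_4 = 0.586250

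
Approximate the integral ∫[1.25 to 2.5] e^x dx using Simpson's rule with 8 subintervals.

f(x) = e^x
a = 1.25, b = 2.5, n = 8
h = (b - a)/n = 0.156250

Simpson's rule: (h/3)[f(x₀) + 4f(x₁) + 2f(x₂) + ... + f(xₙ)]

x_0 = 1.2500, f(x_0) = 3.490343, coefficient = 1
x_1 = 1.4062, f(x_1) = 4.080624, coefficient = 4
x_2 = 1.5625, f(x_2) = 4.770733, coefficient = 2
x_3 = 1.7188, f(x_3) = 5.577552, coefficient = 4
x_4 = 1.8750, f(x_4) = 6.520819, coefficient = 2
x_5 = 2.0312, f(x_5) = 7.623610, coefficient = 4
x_6 = 2.1875, f(x_6) = 8.912903, coefficient = 2
x_7 = 2.3438, f(x_7) = 10.420239, coefficient = 4
x_8 = 2.5000, f(x_8) = 12.182494, coefficient = 1

I ≈ (0.156250/3) × 166.889850 = 8.692180
Exact value: 8.692151
Error: 0.000029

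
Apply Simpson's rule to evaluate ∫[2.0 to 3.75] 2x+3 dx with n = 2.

f(x) = 2x+3
a = 2.0, b = 3.75, n = 2
h = (b - a)/n = 0.875000

Simpson's rule: (h/3)[f(x₀) + 4f(x₁) + 2f(x₂) + ... + f(xₙ)]

x_0 = 2.0000, f(x_0) = 7.000000, coefficient = 1
x_1 = 2.8750, f(x_1) = 8.750000, coefficient = 4
x_2 = 3.7500, f(x_2) = 10.500000, coefficient = 1

I ≈ (0.875000/3) × 52.500000 = 15.312500
Exact value: 15.312500
Error: 0.000000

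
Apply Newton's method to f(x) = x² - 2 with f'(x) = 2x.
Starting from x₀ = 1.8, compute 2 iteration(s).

f(x) = x² - 2
f'(x) = 2x
x₀ = 1.8

Newton-Raphson formula: x_{n+1} = x_n - f(x_n)/f'(x_n)

Iteration 1:
  f(1.800000) = 1.240000
  f'(1.800000) = 3.600000
  x_1 = 1.800000 - 1.240000/3.600000 = 1.455556
Iteration 2:
  f(1.455556) = 0.118642
  f'(1.455556) = 2.911111
  x_2 = 1.455556 - 0.118642/2.911111 = 1.414801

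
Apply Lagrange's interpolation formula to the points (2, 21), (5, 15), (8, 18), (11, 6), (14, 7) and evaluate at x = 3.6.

Lagrange interpolation formula:
P(x) = Σ yᵢ × Lᵢ(x)
where Lᵢ(x) = Π_{j≠i} (x - xⱼ)/(xᵢ - xⱼ)

L_0(3.6) = (3.6 - 5)/(2 - 5) × (3.6 - 8)/(2 - 8) × (3.6 - 11)/(2 - 11) × (3.6 - 14)/(2 - 14) = 0.243865
L_1(3.6) = (3.6 - 2)/(5 - 2) × (3.6 - 8)/(5 - 8) × (3.6 - 11)/(5 - 11) × (3.6 - 14)/(5 - 14) = 1.114812
L_2(3.6) = (3.6 - 2)/(8 - 2) × (3.6 - 5)/(8 - 5) × (3.6 - 11)/(8 - 11) × (3.6 - 14)/(8 - 14) = -0.532069
L_3(3.6) = (3.6 - 2)/(11 - 2) × (3.6 - 5)/(11 - 5) × (3.6 - 8)/(11 - 8) × (3.6 - 14)/(11 - 14) = 0.210910
L_4(3.6) = (3.6 - 2)/(14 - 2) × (3.6 - 5)/(14 - 5) × (3.6 - 8)/(14 - 8) × (3.6 - 11)/(14 - 11) = -0.037518

P(3.6) = 21×L_0(3.6) + 15×L_1(3.6) + 18×L_2(3.6) + 6×L_3(3.6) + 7×L_4(3.6)
P(3.6) = 13.268932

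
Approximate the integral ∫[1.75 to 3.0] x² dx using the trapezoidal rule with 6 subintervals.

f(x) = x²
a = 1.75, b = 3.0, n = 6
h = (b - a)/n = 0.208333

Trapezoidal rule: (h/2)[f(x₀) + 2f(x₁) + 2f(x₂) + ... + f(xₙ)]

x_0 = 1.7500, f(x_0) = 3.062500, coefficient = 1
x_1 = 1.9583, f(x_1) = 3.835069, coefficient = 2
x_2 = 2.1667, f(x_2) = 4.694444, coefficient = 2
x_3 = 2.3750, f(x_3) = 5.640625, coefficient = 2
x_4 = 2.5833, f(x_4) = 6.673611, coefficient = 2
x_5 = 2.7917, f(x_5) = 7.793403, coefficient = 2
x_6 = 3.0000, f(x_6) = 9.000000, coefficient = 1

I ≈ (0.208333/2) × 69.336806 = 7.222584
Exact value: 7.213542
Error: 0.009042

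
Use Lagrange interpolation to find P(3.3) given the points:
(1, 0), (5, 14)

Lagrange interpolation formula:
P(x) = Σ yᵢ × Lᵢ(x)
where Lᵢ(x) = Π_{j≠i} (x - xⱼ)/(xᵢ - xⱼ)

L_0(3.3) = (3.3 - 5)/(1 - 5) = 0.425000
L_1(3.3) = (3.3 - 1)/(5 - 1) = 0.575000

P(3.3) = 0×L_0(3.3) + 14×L_1(3.3)
P(3.3) = 8.050000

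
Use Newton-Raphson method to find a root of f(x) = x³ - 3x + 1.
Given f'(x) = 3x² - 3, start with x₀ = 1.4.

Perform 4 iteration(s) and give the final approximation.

f(x) = x³ - 3x + 1
f'(x) = 3x² - 3
x₀ = 1.4

Newton-Raphson formula: x_{n+1} = x_n - f(x_n)/f'(x_n)

Iteration 1:
  f(1.400000) = -0.456000
  f'(1.400000) = 2.880000
  x_1 = 1.400000 - (-0.456000)/2.880000 = 1.558333
Iteration 2:
  f(1.558333) = 0.109261
  f'(1.558333) = 4.285208
  x_2 = 1.558333 - 0.109261/4.285208 = 1.532836
Iteration 3:
  f(1.532836) = 0.003023
  f'(1.532836) = 4.048759
  x_3 = 1.532836 - 0.003023/4.048759 = 1.532090
Iteration 4:
  f(1.532090) = 0.000003
  f'(1.532090) = 4.041895
  x_4 = 1.532090 - 0.000003/4.041895 = 1.532089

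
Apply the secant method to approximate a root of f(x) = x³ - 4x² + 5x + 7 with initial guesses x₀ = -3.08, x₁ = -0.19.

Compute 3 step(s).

f(x) = x³ - 4x² + 5x + 7
x₀ = -3.08, x₁ = -0.19

Secant formula: x_{n+1} = x_n - f(x_n)(x_n - x_{n-1})/(f(x_n) - f(x_{n-1}))

Iteration 1:
  f(-3.080000) = -75.563712
  f(-0.190000) = 5.898741
  x_2 = -0.190000 - 5.898741×(-0.190000 - (-3.080000))/(5.898741 - (-75.563712))
       = -0.399266
Iteration 2:
  f(-0.190000) = 5.898741
  f(-0.399266) = 4.302364
  x_3 = -0.399266 - 4.302364×(-0.399266 - (-0.190000))/(4.302364 - 5.898741)
       = -0.963256
Iteration 3:
  f(-0.399266) = 4.302364
  f(-0.963256) = -2.421505
  x_4 = -0.963256 - (-2.421505)×(-0.963256 - (-0.399266))/(-2.421505 - 4.302364)
       = -0.760144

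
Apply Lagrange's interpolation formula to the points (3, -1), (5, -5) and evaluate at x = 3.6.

Lagrange interpolation formula:
P(x) = Σ yᵢ × Lᵢ(x)
where Lᵢ(x) = Π_{j≠i} (x - xⱼ)/(xᵢ - xⱼ)

L_0(3.6) = (3.6 - 5)/(3 - 5) = 0.700000
L_1(3.6) = (3.6 - 3)/(5 - 3) = 0.300000

P(3.6) = (-1)×L_0(3.6) + (-5)×L_1(3.6)
P(3.6) = -2.200000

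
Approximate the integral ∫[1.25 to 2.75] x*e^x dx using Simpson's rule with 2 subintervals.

f(x) = x*e^x
a = 1.25, b = 2.75, n = 2
h = (b - a)/n = 0.750000

Simpson's rule: (h/3)[f(x₀) + 4f(x₁) + 2f(x₂) + ... + f(xₙ)]

x_0 = 1.2500, f(x_0) = 4.362929, coefficient = 1
x_1 = 2.0000, f(x_1) = 14.778112, coefficient = 4
x_2 = 2.7500, f(x_2) = 43.017238, coefficient = 1

I ≈ (0.750000/3) × 106.492615 = 26.623154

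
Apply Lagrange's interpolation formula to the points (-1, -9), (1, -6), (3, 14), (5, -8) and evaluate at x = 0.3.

Lagrange interpolation formula:
P(x) = Σ yᵢ × Lᵢ(x)
where Lᵢ(x) = Π_{j≠i} (x - xⱼ)/(xᵢ - xⱼ)

L_0(0.3) = (0.3 - 1)/(-1 - 1) × (0.3 - 3)/(-1 - 3) × (0.3 - 5)/(-1 - 5) = 0.185062
L_1(0.3) = (0.3 - (-1))/(1 - (-1)) × (0.3 - 3)/(1 - 3) × (0.3 - 5)/(1 - 5) = 1.031063
L_2(0.3) = (0.3 - (-1))/(3 - (-1)) × (0.3 - 1)/(3 - 1) × (0.3 - 5)/(3 - 5) = -0.267313
L_3(0.3) = (0.3 - (-1))/(5 - (-1)) × (0.3 - 1)/(5 - 1) × (0.3 - 3)/(5 - 3) = 0.051188

P(0.3) = (-9)×L_0(0.3) + (-6)×L_1(0.3) + 14×L_2(0.3) + (-8)×L_3(0.3)
P(0.3) = -12.003813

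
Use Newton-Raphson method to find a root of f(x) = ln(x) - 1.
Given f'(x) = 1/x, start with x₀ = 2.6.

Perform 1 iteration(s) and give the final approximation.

f(x) = ln(x) - 1
f'(x) = 1/x
x₀ = 2.6

Newton-Raphson formula: x_{n+1} = x_n - f(x_n)/f'(x_n)

Iteration 1:
  f(2.600000) = -0.044489
  f'(2.600000) = 0.384615
  x_1 = 2.600000 - (-0.044489)/0.384615 = 2.715670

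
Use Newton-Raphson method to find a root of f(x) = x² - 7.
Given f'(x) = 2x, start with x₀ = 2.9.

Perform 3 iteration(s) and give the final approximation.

f(x) = x² - 7
f'(x) = 2x
x₀ = 2.9

Newton-Raphson formula: x_{n+1} = x_n - f(x_n)/f'(x_n)

Iteration 1:
  f(2.900000) = 1.410000
  f'(2.900000) = 5.800000
  x_1 = 2.900000 - 1.410000/5.800000 = 2.656897
Iteration 2:
  f(2.656897) = 0.059099
  f'(2.656897) = 5.313793
  x_2 = 2.656897 - 0.059099/5.313793 = 2.645775
Iteration 3:
  f(2.645775) = 0.000124
  f'(2.645775) = 5.291549
  x_3 = 2.645775 - 0.000124/5.291549 = 2.645751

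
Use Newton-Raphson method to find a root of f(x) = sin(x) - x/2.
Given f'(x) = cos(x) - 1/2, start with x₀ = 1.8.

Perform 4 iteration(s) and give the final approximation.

f(x) = sin(x) - x/2
f'(x) = cos(x) - 1/2
x₀ = 1.8

Newton-Raphson formula: x_{n+1} = x_n - f(x_n)/f'(x_n)

Iteration 1:
  f(1.800000) = 0.073848
  f'(1.800000) = -0.727202
  x_1 = 1.800000 - 0.073848/(-0.727202) = 1.901550
Iteration 2:
  f(1.901550) = -0.004977
  f'(1.901550) = -0.824756
  x_2 = 1.901550 - (-0.004977)/(-0.824756) = 1.895515
Iteration 3:
  f(1.895515) = -0.000017
  f'(1.895515) = -0.819042
  x_3 = 1.895515 - (-0.000017)/(-0.819042) = 1.895494
Iteration 4:
  f(1.895494) = 0.000000
  f'(1.895494) = -0.819023
  x_4 = 1.895494 - 0.000000/(-0.819023) = 1.895494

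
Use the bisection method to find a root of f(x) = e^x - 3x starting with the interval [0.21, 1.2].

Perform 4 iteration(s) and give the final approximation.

f(x) = e^x - 3x
Initial interval: [0.21, 1.2]

Iteration 1:
  c_1 = (0.210000 + 1.200000)/2 = 0.705000
  f(c_1) = f(0.705000) = -0.091153
  f(a) × f(c) < 0, new interval: [0.210000, 0.705000]
Iteration 2:
  c_2 = (0.210000 + 0.705000)/2 = 0.457500
  f(c_2) = f(0.457500) = 0.207619
  f(a) × f(c) ≥ 0, new interval: [0.457500, 0.705000]
Iteration 3:
  c_3 = (0.457500 + 0.705000)/2 = 0.581250
  f(c_3) = f(0.581250) = 0.044522
  f(a) × f(c) ≥ 0, new interval: [0.581250, 0.705000]
Iteration 4:
  c_4 = (0.581250 + 0.705000)/2 = 0.643125
  f(c_4) = f(0.643125) = -0.026958
  f(a) × f(c) < 0, new interval: [0.581250, 0.643125]

After 4 iteration(s), the approximation is c_4 = 0.643125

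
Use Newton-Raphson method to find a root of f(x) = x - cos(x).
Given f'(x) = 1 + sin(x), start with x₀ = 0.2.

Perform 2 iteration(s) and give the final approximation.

f(x) = x - cos(x)
f'(x) = 1 + sin(x)
x₀ = 0.2

Newton-Raphson formula: x_{n+1} = x_n - f(x_n)/f'(x_n)

Iteration 1:
  f(0.200000) = -0.780067
  f'(0.200000) = 1.198669
  x_1 = 0.200000 - (-0.780067)/1.198669 = 0.850777
Iteration 2:
  f(0.850777) = 0.191378
  f'(0.850777) = 1.751793
  x_2 = 0.850777 - 0.191378/1.751793 = 0.741530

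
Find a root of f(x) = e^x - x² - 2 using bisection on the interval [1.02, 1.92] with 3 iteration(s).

f(x) = e^x - x² - 2
Initial interval: [1.02, 1.92]

Iteration 1:
  c_1 = (1.020000 + 1.920000)/2 = 1.470000
  f(c_1) = f(1.470000) = 0.188335
  f(a) × f(c) < 0, new interval: [1.020000, 1.470000]
Iteration 2:
  c_2 = (1.020000 + 1.470000)/2 = 1.245000
  f(c_2) = f(1.245000) = -0.077090
  f(a) × f(c) ≥ 0, new interval: [1.245000, 1.470000]
Iteration 3:
  c_3 = (1.245000 + 1.470000)/2 = 1.357500
  f(c_3) = f(1.357500) = 0.043659
  f(a) × f(c) < 0, new interval: [1.245000, 1.357500]

After 3 iteration(s), the approximation is c_3 = 1.357500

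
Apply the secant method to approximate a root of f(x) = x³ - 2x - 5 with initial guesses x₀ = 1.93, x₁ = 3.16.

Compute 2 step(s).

f(x) = x³ - 2x - 5
x₀ = 1.93, x₁ = 3.16

Secant formula: x_{n+1} = x_n - f(x_n)(x_n - x_{n-1})/(f(x_n) - f(x_{n-1}))

Iteration 1:
  f(1.930000) = -1.670943
  f(3.160000) = 20.234496
  x_2 = 3.160000 - 20.234496×(3.160000 - 1.930000)/(20.234496 - (-1.670943))
       = 2.023824
Iteration 2:
  f(3.160000) = 20.234496
  f(2.023824) = -0.758339
  x_3 = 2.023824 - (-0.758339)×(2.023824 - 3.160000)/(-0.758339 - 20.234496)
       = 2.064867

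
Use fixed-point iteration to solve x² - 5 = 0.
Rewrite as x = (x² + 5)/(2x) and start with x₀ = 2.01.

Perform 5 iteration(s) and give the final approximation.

Equation: x² - 5 = 0
Fixed-point form: x = (x² + 5)/(2x)
x₀ = 2.01

x_1 = g(2.010000) = 2.248781
x_2 = g(2.248781) = 2.236104
x_3 = g(2.236104) = 2.236068
x_4 = g(2.236068) = 2.236068
x_5 = g(2.236068) = 2.236068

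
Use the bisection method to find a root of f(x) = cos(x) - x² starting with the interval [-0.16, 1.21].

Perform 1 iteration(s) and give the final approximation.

f(x) = cos(x) - x²
Initial interval: [-0.16, 1.21]

Iteration 1:
  c_1 = (-0.160000 + 1.210000)/2 = 0.525000
  f(c_1) = f(0.525000) = 0.589699
  f(a) × f(c) ≥ 0, new interval: [0.525000, 1.210000]

After 1 iteration(s), the approximation is c_1 = 0.525000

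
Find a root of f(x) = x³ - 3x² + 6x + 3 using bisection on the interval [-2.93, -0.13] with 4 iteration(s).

f(x) = x³ - 3x² + 6x + 3
Initial interval: [-2.93, -0.13]

Iteration 1:
  c_1 = (-2.930000 + (-0.130000))/2 = -1.530000
  f(c_1) = f(-1.530000) = -16.784277
  f(a) × f(c) ≥ 0, new interval: [-1.530000, -0.130000]
Iteration 2:
  c_2 = (-1.530000 + (-0.130000))/2 = -0.830000
  f(c_2) = f(-0.830000) = -4.618487
  f(a) × f(c) ≥ 0, new interval: [-0.830000, -0.130000]
Iteration 3:
  c_3 = (-0.830000 + (-0.130000))/2 = -0.480000
  f(c_3) = f(-0.480000) = -0.681792
  f(a) × f(c) ≥ 0, new interval: [-0.480000, -0.130000]
Iteration 4:
  c_4 = (-0.480000 + (-0.130000))/2 = -0.305000
  f(c_4) = f(-0.305000) = 0.862552
  f(a) × f(c) < 0, new interval: [-0.480000, -0.305000]

After 4 iteration(s), the approximation is c_4 = -0.305000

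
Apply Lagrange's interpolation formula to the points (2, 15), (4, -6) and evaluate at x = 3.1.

Lagrange interpolation formula:
P(x) = Σ yᵢ × Lᵢ(x)
where Lᵢ(x) = Π_{j≠i} (x - xⱼ)/(xᵢ - xⱼ)

L_0(3.1) = (3.1 - 4)/(2 - 4) = 0.450000
L_1(3.1) = (3.1 - 2)/(4 - 2) = 0.550000

P(3.1) = 15×L_0(3.1) + (-6)×L_1(3.1)
P(3.1) = 3.450000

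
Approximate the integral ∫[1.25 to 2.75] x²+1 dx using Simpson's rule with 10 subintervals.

f(x) = x²+1
a = 1.25, b = 2.75, n = 10
h = (b - a)/n = 0.150000

Simpson's rule: (h/3)[f(x₀) + 4f(x₁) + 2f(x₂) + ... + f(xₙ)]

x_0 = 1.2500, f(x_0) = 2.562500, coefficient = 1
x_1 = 1.4000, f(x_1) = 2.960000, coefficient = 4
x_2 = 1.5500, f(x_2) = 3.402500, coefficient = 2
x_3 = 1.7000, f(x_3) = 3.890000, coefficient = 4
x_4 = 1.8500, f(x_4) = 4.422500, coefficient = 2
x_5 = 2.0000, f(x_5) = 5.000000, coefficient = 4
x_6 = 2.1500, f(x_6) = 5.622500, coefficient = 2
x_7 = 2.3000, f(x_7) = 6.290000, coefficient = 4
x_8 = 2.4500, f(x_8) = 7.002500, coefficient = 2
x_9 = 2.6000, f(x_9) = 7.760000, coefficient = 4
x_10 = 2.7500, f(x_10) = 8.562500, coefficient = 1

I ≈ (0.150000/3) × 155.625000 = 7.781250
Exact value: 7.781250
Error: 0.000000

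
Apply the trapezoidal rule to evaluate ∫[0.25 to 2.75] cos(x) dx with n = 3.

f(x) = cos(x)
a = 0.25, b = 2.75, n = 3
h = (b - a)/n = 0.833333

Trapezoidal rule: (h/2)[f(x₀) + 2f(x₁) + 2f(x₂) + ... + f(xₙ)]

x_0 = 0.2500, f(x_0) = 0.968912, coefficient = 1
x_1 = 1.0833, f(x_1) = 0.468386, coefficient = 2
x_2 = 1.9167, f(x_2) = -0.339016, coefficient = 2
x_3 = 2.7500, f(x_3) = -0.924302, coefficient = 1

I ≈ (0.833333/2) × 0.303351 = 0.126396
Exact value: 0.134257
Error: 0.007861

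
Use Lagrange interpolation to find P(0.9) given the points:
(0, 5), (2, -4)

Lagrange interpolation formula:
P(x) = Σ yᵢ × Lᵢ(x)
where Lᵢ(x) = Π_{j≠i} (x - xⱼ)/(xᵢ - xⱼ)

L_0(0.9) = (0.9 - 2)/(0 - 2) = 0.550000
L_1(0.9) = (0.9 - 0)/(2 - 0) = 0.450000

P(0.9) = 5×L_0(0.9) + (-4)×L_1(0.9)
P(0.9) = 0.950000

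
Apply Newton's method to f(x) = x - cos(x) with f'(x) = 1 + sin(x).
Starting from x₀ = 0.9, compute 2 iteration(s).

f(x) = x - cos(x)
f'(x) = 1 + sin(x)
x₀ = 0.9

Newton-Raphson formula: x_{n+1} = x_n - f(x_n)/f'(x_n)

Iteration 1:
  f(0.900000) = 0.278390
  f'(0.900000) = 1.783327
  x_1 = 0.900000 - 0.278390/1.783327 = 0.743893
Iteration 2:
  f(0.743893) = 0.008055
  f'(0.743893) = 1.677158
  x_2 = 0.743893 - 0.008055/1.677158 = 0.739090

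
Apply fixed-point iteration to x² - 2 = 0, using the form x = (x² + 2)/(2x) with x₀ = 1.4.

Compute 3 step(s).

Equation: x² - 2 = 0
Fixed-point form: x = (x² + 2)/(2x)
x₀ = 1.4

x_1 = g(1.400000) = 1.414286
x_2 = g(1.414286) = 1.414214
x_3 = g(1.414214) = 1.414214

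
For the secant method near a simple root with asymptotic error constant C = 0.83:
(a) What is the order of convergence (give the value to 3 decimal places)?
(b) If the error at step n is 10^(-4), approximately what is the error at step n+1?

(a) Secant method has superlinear convergence with order φ = (1+√5)/2 ≈ 1.618.
    This means |e_{n+1}| ≈ C|e_n|^1.618.

(b) With |e_n| = 10^(-4) and C = 0.83:
    |e_{n+1}| ≈ 0.83 × (10^(-4))^1.618 = 0.83 × 10^(-6.47)

(a) ≈ 1.618 (golden ratio); (b) |e_{n+1}| ≈ 2.799e-07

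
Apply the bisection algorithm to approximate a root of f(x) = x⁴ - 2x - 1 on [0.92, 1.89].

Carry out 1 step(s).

f(x) = x⁴ - 2x - 1
Initial interval: [0.92, 1.89]

Iteration 1:
  c_1 = (0.920000 + 1.890000)/2 = 1.405000
  f(c_1) = f(1.405000) = 0.086775
  f(a) × f(c) < 0, new interval: [0.920000, 1.405000]

After 1 iteration(s), the approximation is c_1 = 1.405000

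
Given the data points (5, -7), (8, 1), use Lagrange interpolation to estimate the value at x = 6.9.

Lagrange interpolation formula:
P(x) = Σ yᵢ × Lᵢ(x)
where Lᵢ(x) = Π_{j≠i} (x - xⱼ)/(xᵢ - xⱼ)

L_0(6.9) = (6.9 - 8)/(5 - 8) = 0.366667
L_1(6.9) = (6.9 - 5)/(8 - 5) = 0.633333

P(6.9) = (-7)×L_0(6.9) + 1×L_1(6.9)
P(6.9) = -1.933333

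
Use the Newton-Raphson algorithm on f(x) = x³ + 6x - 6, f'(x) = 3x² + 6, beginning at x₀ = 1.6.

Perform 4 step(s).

f(x) = x³ + 6x - 6
f'(x) = 3x² + 6
x₀ = 1.6

Newton-Raphson formula: x_{n+1} = x_n - f(x_n)/f'(x_n)

Iteration 1:
  f(1.600000) = 7.696000
  f'(1.600000) = 13.680000
  x_1 = 1.600000 - 7.696000/13.680000 = 1.037427
Iteration 2:
  f(1.037427) = 1.341097
  f'(1.037427) = 9.228764
  x_2 = 1.037427 - 1.341097/9.228764 = 0.892110
Iteration 3:
  f(0.892110) = 0.062654
  f'(0.892110) = 8.387580
  x_3 = 0.892110 - 0.062654/8.387580 = 0.884640
Iteration 4:
  f(0.884640) = 0.000149
  f'(0.884640) = 8.347764
  x_4 = 0.884640 - 0.000149/8.347764 = 0.884622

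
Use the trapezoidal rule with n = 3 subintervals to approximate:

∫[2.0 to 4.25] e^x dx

f(x) = e^x
a = 2.0, b = 4.25, n = 3
h = (b - a)/n = 0.750000

Trapezoidal rule: (h/2)[f(x₀) + 2f(x₁) + 2f(x₂) + ... + f(xₙ)]

x_0 = 2.0000, f(x_0) = 7.389056, coefficient = 1
x_1 = 2.7500, f(x_1) = 15.642632, coefficient = 2
x_2 = 3.5000, f(x_2) = 33.115452, coefficient = 2
x_3 = 4.2500, f(x_3) = 70.105412, coefficient = 1

I ≈ (0.750000/2) × 175.010636 = 65.628989
Exact value: 62.716356
Error: 2.912632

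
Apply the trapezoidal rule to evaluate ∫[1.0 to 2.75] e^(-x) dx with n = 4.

f(x) = e^(-x)
a = 1.0, b = 2.75, n = 4
h = (b - a)/n = 0.437500

Trapezoidal rule: (h/2)[f(x₀) + 2f(x₁) + 2f(x₂) + ... + f(xₙ)]

x_0 = 1.0000, f(x_0) = 0.367879, coefficient = 1
x_1 = 1.4375, f(x_1) = 0.237521, coefficient = 2
x_2 = 1.8750, f(x_2) = 0.153355, coefficient = 2
x_3 = 2.3125, f(x_3) = 0.099013, coefficient = 2
x_4 = 2.7500, f(x_4) = 0.063928, coefficient = 1

I ≈ (0.437500/2) × 1.411586 = 0.308784
Exact value: 0.303952
Error: 0.004833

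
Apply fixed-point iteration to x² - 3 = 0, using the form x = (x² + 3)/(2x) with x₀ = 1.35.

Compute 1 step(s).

Equation: x² - 3 = 0
Fixed-point form: x = (x² + 3)/(2x)
x₀ = 1.35

x_1 = g(1.350000) = 1.786111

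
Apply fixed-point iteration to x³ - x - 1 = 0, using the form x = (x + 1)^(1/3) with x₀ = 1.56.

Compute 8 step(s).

Equation: x³ - x - 1 = 0
Fixed-point form: x = (x + 1)^(1/3)
x₀ = 1.56

x_1 = g(1.560000) = 1.367981
x_2 = g(1.367981) = 1.332885
x_3 = g(1.332885) = 1.326267
x_4 = g(1.326267) = 1.325012
x_5 = g(1.325012) = 1.324774
x_6 = g(1.324774) = 1.324729
x_7 = g(1.324729) = 1.324720
x_8 = g(1.324720) = 1.324718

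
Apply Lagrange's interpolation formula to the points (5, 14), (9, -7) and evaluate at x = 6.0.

Lagrange interpolation formula:
P(x) = Σ yᵢ × Lᵢ(x)
where Lᵢ(x) = Π_{j≠i} (x - xⱼ)/(xᵢ - xⱼ)

L_0(6.0) = (6.0 - 9)/(5 - 9) = 0.750000
L_1(6.0) = (6.0 - 5)/(9 - 5) = 0.250000

P(6.0) = 14×L_0(6.0) + (-7)×L_1(6.0)
P(6.0) = 8.750000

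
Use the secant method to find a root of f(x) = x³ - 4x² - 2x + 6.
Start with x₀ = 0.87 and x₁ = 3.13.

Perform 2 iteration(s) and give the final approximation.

f(x) = x³ - 4x² - 2x + 6
x₀ = 0.87, x₁ = 3.13

Secant formula: x_{n+1} = x_n - f(x_n)(x_n - x_{n-1})/(f(x_n) - f(x_{n-1}))

Iteration 1:
  f(0.870000) = 1.890903
  f(3.130000) = -8.783303
  x_2 = 3.130000 - (-8.783303)×(3.130000 - 0.870000)/(-8.783303 - 1.890903)
       = 1.270352
Iteration 2:
  f(3.130000) = -8.783303
  f(1.270352) = -0.945795
  x_3 = 1.270352 - (-0.945795)×(1.270352 - 3.130000)/(-0.945795 - (-8.783303))
       = 1.045938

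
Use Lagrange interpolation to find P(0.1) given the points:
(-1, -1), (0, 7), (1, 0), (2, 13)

Lagrange interpolation formula:
P(x) = Σ yᵢ × Lᵢ(x)
where Lᵢ(x) = Π_{j≠i} (x - xⱼ)/(xᵢ - xⱼ)

L_0(0.1) = (0.1 - 0)/(-1 - 0) × (0.1 - 1)/(-1 - 1) × (0.1 - 2)/(-1 - 2) = -0.028500
L_1(0.1) = (0.1 - (-1))/(0 - (-1)) × (0.1 - 1)/(0 - 1) × (0.1 - 2)/(0 - 2) = 0.940500
L_2(0.1) = (0.1 - (-1))/(1 - (-1)) × (0.1 - 0)/(1 - 0) × (0.1 - 2)/(1 - 2) = 0.104500
L_3(0.1) = (0.1 - (-1))/(2 - (-1)) × (0.1 - 0)/(2 - 0) × (0.1 - 1)/(2 - 1) = -0.016500

P(0.1) = (-1)×L_0(0.1) + 7×L_1(0.1) + 0×L_2(0.1) + 13×L_3(0.1)
P(0.1) = 6.397500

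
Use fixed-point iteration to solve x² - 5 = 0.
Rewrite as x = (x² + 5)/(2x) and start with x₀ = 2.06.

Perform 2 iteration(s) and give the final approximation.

Equation: x² - 5 = 0
Fixed-point form: x = (x² + 5)/(2x)
x₀ = 2.06

x_1 = g(2.060000) = 2.243592
x_2 = g(2.243592) = 2.236081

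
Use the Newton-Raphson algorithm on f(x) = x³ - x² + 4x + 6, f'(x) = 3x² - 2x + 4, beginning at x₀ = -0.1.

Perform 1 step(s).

f(x) = x³ - x² + 4x + 6
f'(x) = 3x² - 2x + 4
x₀ = -0.1

Newton-Raphson formula: x_{n+1} = x_n - f(x_n)/f'(x_n)

Iteration 1:
  f(-0.100000) = 5.589000
  f'(-0.100000) = 4.230000
  x_1 = -0.100000 - 5.589000/4.230000 = -1.421277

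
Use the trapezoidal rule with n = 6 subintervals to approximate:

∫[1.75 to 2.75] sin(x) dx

f(x) = sin(x)
a = 1.75, b = 2.75, n = 6
h = (b - a)/n = 0.166667

Trapezoidal rule: (h/2)[f(x₀) + 2f(x₁) + 2f(x₂) + ... + f(xₙ)]

x_0 = 1.7500, f(x_0) = 0.983986, coefficient = 1
x_1 = 1.9167, f(x_1) = 0.940781, coefficient = 2
x_2 = 2.0833, f(x_2) = 0.871503, coefficient = 2
x_3 = 2.2500, f(x_3) = 0.778073, coefficient = 2
x_4 = 2.4167, f(x_4) = 0.663080, coefficient = 2
x_5 = 2.5833, f(x_5) = 0.529711, coefficient = 2
x_6 = 2.7500, f(x_6) = 0.381661, coefficient = 1

I ≈ (0.166667/2) × 8.931942 = 0.744329
Exact value: 0.746056
Error: 0.001728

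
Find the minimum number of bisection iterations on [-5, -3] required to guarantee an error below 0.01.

We need (b-a)/2^n ≤ 0.01
(-3 - (-5))/2^n ≤ 0.01
2/2^n ≤ 0.01
2^n ≥ 200
n ≥ log₂(200) = 7.64
n ≥ 8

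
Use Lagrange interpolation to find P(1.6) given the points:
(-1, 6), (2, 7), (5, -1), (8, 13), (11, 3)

Lagrange interpolation formula:
P(x) = Σ yᵢ × Lᵢ(x)
where Lᵢ(x) = Π_{j≠i} (x - xⱼ)/(xᵢ - xⱼ)

L_0(1.6) = (1.6 - 2)/(-1 - 2) × (1.6 - 5)/(-1 - 5) × (1.6 - 8)/(-1 - 8) × (1.6 - 11)/(-1 - 11) = 0.042087
L_1(1.6) = (1.6 - (-1))/(2 - (-1)) × (1.6 - 5)/(2 - 5) × (1.6 - 8)/(2 - 8) × (1.6 - 11)/(2 - 11) = 1.094268
L_2(1.6) = (1.6 - (-1))/(5 - (-1)) × (1.6 - 2)/(5 - 2) × (1.6 - 8)/(5 - 8) × (1.6 - 11)/(5 - 11) = -0.193106
L_3(1.6) = (1.6 - (-1))/(8 - (-1)) × (1.6 - 2)/(8 - 2) × (1.6 - 5)/(8 - 5) × (1.6 - 11)/(8 - 11) = 0.068392
L_4(1.6) = (1.6 - (-1))/(11 - (-1)) × (1.6 - 2)/(11 - 2) × (1.6 - 5)/(11 - 5) × (1.6 - 8)/(11 - 8) = -0.011641

P(1.6) = 6×L_0(1.6) + 7×L_1(1.6) + (-1)×L_2(1.6) + 13×L_3(1.6) + 3×L_4(1.6)
P(1.6) = 8.959677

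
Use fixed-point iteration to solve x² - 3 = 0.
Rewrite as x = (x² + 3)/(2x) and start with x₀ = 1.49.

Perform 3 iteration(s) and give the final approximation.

Equation: x² - 3 = 0
Fixed-point form: x = (x² + 3)/(2x)
x₀ = 1.49

x_1 = g(1.490000) = 1.751711
x_2 = g(1.751711) = 1.732161
x_3 = g(1.732161) = 1.732051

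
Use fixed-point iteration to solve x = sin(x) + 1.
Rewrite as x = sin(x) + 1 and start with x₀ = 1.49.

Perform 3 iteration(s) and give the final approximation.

Equation: x = sin(x) + 1
Fixed-point form: x = sin(x) + 1
x₀ = 1.49

x_1 = g(1.490000) = 1.996738
x_2 = g(1.996738) = 1.910650
x_3 = g(1.910650) = 1.942803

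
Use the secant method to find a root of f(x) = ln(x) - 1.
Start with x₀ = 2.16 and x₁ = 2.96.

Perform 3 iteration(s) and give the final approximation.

f(x) = ln(x) - 1
x₀ = 2.16, x₁ = 2.96

Secant formula: x_{n+1} = x_n - f(x_n)(x_n - x_{n-1})/(f(x_n) - f(x_{n-1}))

Iteration 1:
  f(2.160000) = -0.229892
  f(2.960000) = 0.085189
  x_2 = 2.960000 - 0.085189×(2.960000 - 2.160000)/(0.085189 - (-0.229892))
       = 2.743702
Iteration 2:
  f(2.960000) = 0.085189
  f(2.743702) = 0.009308
  x_3 = 2.743702 - 0.009308×(2.743702 - 2.960000)/(0.009308 - 0.085189)
       = 2.717169
Iteration 3:
  f(2.743702) = 0.009308
  f(2.717169) = -0.000409
  x_4 = 2.717169 - (-0.000409)×(2.717169 - 2.743702)/(-0.000409 - 0.009308)
       = 2.718287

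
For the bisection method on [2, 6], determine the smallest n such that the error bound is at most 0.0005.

We need (b-a)/2^n ≤ 0.0005
(6 - 2)/2^n ≤ 0.0005
4/2^n ≤ 0.0005
2^n ≥ 8000
n ≥ log₂(8000) = 12.97
n ≥ 13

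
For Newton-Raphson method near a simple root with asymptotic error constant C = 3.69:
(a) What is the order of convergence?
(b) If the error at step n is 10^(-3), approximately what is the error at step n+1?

(a) Newton-Raphson has quadratic (order 2) convergence near simple roots.
    This means |e_{n+1}| ≈ C|e_n|².

(b) With |e_n| = 10^(-3) and C = 3.69:
    |e_{n+1}| ≈ 3.69 × (10^(-3))² = 3.69 × 10^(-6)

(a) 2 (quadratic); (b) |e_{n+1}| ≈ 3.690e-06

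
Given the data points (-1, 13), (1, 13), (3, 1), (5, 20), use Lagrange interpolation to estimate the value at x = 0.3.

Lagrange interpolation formula:
P(x) = Σ yᵢ × Lᵢ(x)
where Lᵢ(x) = Π_{j≠i} (x - xⱼ)/(xᵢ - xⱼ)

L_0(0.3) = (0.3 - 1)/(-1 - 1) × (0.3 - 3)/(-1 - 3) × (0.3 - 5)/(-1 - 5) = 0.185062
L_1(0.3) = (0.3 - (-1))/(1 - (-1)) × (0.3 - 3)/(1 - 3) × (0.3 - 5)/(1 - 5) = 1.031063
L_2(0.3) = (0.3 - (-1))/(3 - (-1)) × (0.3 - 1)/(3 - 1) × (0.3 - 5)/(3 - 5) = -0.267313
L_3(0.3) = (0.3 - (-1))/(5 - (-1)) × (0.3 - 1)/(5 - 1) × (0.3 - 3)/(5 - 3) = 0.051188

P(0.3) = 13×L_0(0.3) + 13×L_1(0.3) + 1×L_2(0.3) + 20×L_3(0.3)
P(0.3) = 16.566063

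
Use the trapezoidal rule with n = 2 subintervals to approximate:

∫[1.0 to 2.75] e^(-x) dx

f(x) = e^(-x)
a = 1.0, b = 2.75, n = 2
h = (b - a)/n = 0.875000

Trapezoidal rule: (h/2)[f(x₀) + 2f(x₁) + 2f(x₂) + ... + f(xₙ)]

x_0 = 1.0000, f(x_0) = 0.367879, coefficient = 1
x_1 = 1.8750, f(x_1) = 0.153355, coefficient = 2
x_2 = 2.7500, f(x_2) = 0.063928, coefficient = 1

I ≈ (0.875000/2) × 0.738517 = 0.323101
Exact value: 0.303952
Error: 0.019150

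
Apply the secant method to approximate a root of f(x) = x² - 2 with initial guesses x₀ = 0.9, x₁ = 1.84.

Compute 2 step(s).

f(x) = x² - 2
x₀ = 0.9, x₁ = 1.84

Secant formula: x_{n+1} = x_n - f(x_n)(x_n - x_{n-1})/(f(x_n) - f(x_{n-1}))

Iteration 1:
  f(0.900000) = -1.190000
  f(1.840000) = 1.385600
  x_2 = 1.840000 - 1.385600×(1.840000 - 0.900000)/(1.385600 - (-1.190000))
       = 1.334307
Iteration 2:
  f(1.840000) = 1.385600
  f(1.334307) = -0.219626
  x_3 = 1.334307 - (-0.219626)×(1.334307 - 1.840000)/(-0.219626 - 1.385600)
       = 1.403495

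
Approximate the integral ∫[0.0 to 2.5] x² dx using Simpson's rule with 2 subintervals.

f(x) = x²
a = 0.0, b = 2.5, n = 2
h = (b - a)/n = 1.250000

Simpson's rule: (h/3)[f(x₀) + 4f(x₁) + 2f(x₂) + ... + f(xₙ)]

x_0 = 0.0000, f(x_0) = 0.000000, coefficient = 1
x_1 = 1.2500, f(x_1) = 1.562500, coefficient = 4
x_2 = 2.5000, f(x_2) = 6.250000, coefficient = 1

I ≈ (1.250000/3) × 12.500000 = 5.208333
Exact value: 5.208333
Error: 0.000000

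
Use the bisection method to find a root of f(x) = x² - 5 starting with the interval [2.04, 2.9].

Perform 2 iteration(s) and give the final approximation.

f(x) = x² - 5
Initial interval: [2.04, 2.9]

Iteration 1:
  c_1 = (2.040000 + 2.900000)/2 = 2.470000
  f(c_1) = f(2.470000) = 1.100900
  f(a) × f(c) < 0, new interval: [2.040000, 2.470000]
Iteration 2:
  c_2 = (2.040000 + 2.470000)/2 = 2.255000
  f(c_2) = f(2.255000) = 0.085025
  f(a) × f(c) < 0, new interval: [2.040000, 2.255000]

After 2 iteration(s), the approximation is c_2 = 2.255000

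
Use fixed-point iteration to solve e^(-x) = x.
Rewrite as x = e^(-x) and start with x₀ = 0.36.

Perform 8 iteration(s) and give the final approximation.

Equation: e^(-x) = x
Fixed-point form: x = e^(-x)
x₀ = 0.36

x_1 = g(0.360000) = 0.697676
x_2 = g(0.697676) = 0.497741
x_3 = g(0.497741) = 0.607903
x_4 = g(0.607903) = 0.544492
x_5 = g(0.544492) = 0.580137
x_6 = g(0.580137) = 0.559822
x_7 = g(0.559822) = 0.571311
x_8 = g(0.571311) = 0.564785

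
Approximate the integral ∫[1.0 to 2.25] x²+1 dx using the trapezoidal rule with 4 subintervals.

f(x) = x²+1
a = 1.0, b = 2.25, n = 4
h = (b - a)/n = 0.312500

Trapezoidal rule: (h/2)[f(x₀) + 2f(x₁) + 2f(x₂) + ... + f(xₙ)]

x_0 = 1.0000, f(x_0) = 2.000000, coefficient = 1
x_1 = 1.3125, f(x_1) = 2.722656, coefficient = 2
x_2 = 1.6250, f(x_2) = 3.640625, coefficient = 2
x_3 = 1.9375, f(x_3) = 4.753906, coefficient = 2
x_4 = 2.2500, f(x_4) = 6.062500, coefficient = 1

I ≈ (0.312500/2) × 30.296875 = 4.733887
Exact value: 4.713542
Error: 0.020345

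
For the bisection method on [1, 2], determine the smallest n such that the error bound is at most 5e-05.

We need (b-a)/2^n ≤ 5e-05
(2 - 1)/2^n ≤ 5e-05
1/2^n ≤ 5e-05
2^n ≥ 20000
n ≥ log₂(20000) = 14.29
n ≥ 15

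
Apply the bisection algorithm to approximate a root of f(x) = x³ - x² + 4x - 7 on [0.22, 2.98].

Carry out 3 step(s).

f(x) = x³ - x² + 4x - 7
Initial interval: [0.22, 2.98]

Iteration 1:
  c_1 = (0.220000 + 2.980000)/2 = 1.600000
  f(c_1) = f(1.600000) = 0.936000
  f(a) × f(c) < 0, new interval: [0.220000, 1.600000]
Iteration 2:
  c_2 = (0.220000 + 1.600000)/2 = 0.910000
  f(c_2) = f(0.910000) = -3.434529
  f(a) × f(c) ≥ 0, new interval: [0.910000, 1.600000]
Iteration 3:
  c_3 = (0.910000 + 1.600000)/2 = 1.255000
  f(c_3) = f(1.255000) = -1.578369
  f(a) × f(c) ≥ 0, new interval: [1.255000, 1.600000]

After 3 iteration(s), the approximation is c_3 = 1.255000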